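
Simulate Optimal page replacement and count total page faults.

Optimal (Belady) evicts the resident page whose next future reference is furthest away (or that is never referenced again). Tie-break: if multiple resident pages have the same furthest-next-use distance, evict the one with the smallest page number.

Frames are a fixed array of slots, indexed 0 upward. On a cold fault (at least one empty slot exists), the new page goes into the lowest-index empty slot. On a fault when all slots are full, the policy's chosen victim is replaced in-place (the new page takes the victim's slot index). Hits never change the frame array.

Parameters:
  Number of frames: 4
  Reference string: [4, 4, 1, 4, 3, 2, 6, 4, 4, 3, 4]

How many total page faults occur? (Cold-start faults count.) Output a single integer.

Answer: 5

Derivation:
Step 0: ref 4 → FAULT, frames=[4,-,-,-]
Step 1: ref 4 → HIT, frames=[4,-,-,-]
Step 2: ref 1 → FAULT, frames=[4,1,-,-]
Step 3: ref 4 → HIT, frames=[4,1,-,-]
Step 4: ref 3 → FAULT, frames=[4,1,3,-]
Step 5: ref 2 → FAULT, frames=[4,1,3,2]
Step 6: ref 6 → FAULT (evict 1), frames=[4,6,3,2]
Step 7: ref 4 → HIT, frames=[4,6,3,2]
Step 8: ref 4 → HIT, frames=[4,6,3,2]
Step 9: ref 3 → HIT, frames=[4,6,3,2]
Step 10: ref 4 → HIT, frames=[4,6,3,2]
Total faults: 5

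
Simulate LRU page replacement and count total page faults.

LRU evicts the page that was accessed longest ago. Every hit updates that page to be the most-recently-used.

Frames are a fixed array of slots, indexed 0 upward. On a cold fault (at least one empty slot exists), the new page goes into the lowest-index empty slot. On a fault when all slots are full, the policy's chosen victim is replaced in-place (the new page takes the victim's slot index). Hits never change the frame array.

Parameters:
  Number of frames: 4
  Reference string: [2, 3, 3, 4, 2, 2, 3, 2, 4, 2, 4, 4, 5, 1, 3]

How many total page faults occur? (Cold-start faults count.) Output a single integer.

Answer: 6

Derivation:
Step 0: ref 2 → FAULT, frames=[2,-,-,-]
Step 1: ref 3 → FAULT, frames=[2,3,-,-]
Step 2: ref 3 → HIT, frames=[2,3,-,-]
Step 3: ref 4 → FAULT, frames=[2,3,4,-]
Step 4: ref 2 → HIT, frames=[2,3,4,-]
Step 5: ref 2 → HIT, frames=[2,3,4,-]
Step 6: ref 3 → HIT, frames=[2,3,4,-]
Step 7: ref 2 → HIT, frames=[2,3,4,-]
Step 8: ref 4 → HIT, frames=[2,3,4,-]
Step 9: ref 2 → HIT, frames=[2,3,4,-]
Step 10: ref 4 → HIT, frames=[2,3,4,-]
Step 11: ref 4 → HIT, frames=[2,3,4,-]
Step 12: ref 5 → FAULT, frames=[2,3,4,5]
Step 13: ref 1 → FAULT (evict 3), frames=[2,1,4,5]
Step 14: ref 3 → FAULT (evict 2), frames=[3,1,4,5]
Total faults: 6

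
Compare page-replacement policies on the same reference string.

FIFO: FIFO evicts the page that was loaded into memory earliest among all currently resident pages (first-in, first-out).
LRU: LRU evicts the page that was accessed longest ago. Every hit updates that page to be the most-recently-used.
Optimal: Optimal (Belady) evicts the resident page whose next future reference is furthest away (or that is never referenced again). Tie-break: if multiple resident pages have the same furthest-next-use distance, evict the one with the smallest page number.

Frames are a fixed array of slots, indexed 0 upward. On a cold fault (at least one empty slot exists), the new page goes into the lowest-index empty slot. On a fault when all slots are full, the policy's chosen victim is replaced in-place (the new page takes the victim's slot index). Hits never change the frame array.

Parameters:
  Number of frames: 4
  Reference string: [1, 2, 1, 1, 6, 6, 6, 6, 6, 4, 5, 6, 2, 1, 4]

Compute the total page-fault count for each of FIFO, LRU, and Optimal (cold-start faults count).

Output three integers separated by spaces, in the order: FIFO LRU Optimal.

Answer: 6 8 6

Derivation:
--- FIFO ---
  step 0: ref 1 -> FAULT, frames=[1,-,-,-] (faults so far: 1)
  step 1: ref 2 -> FAULT, frames=[1,2,-,-] (faults so far: 2)
  step 2: ref 1 -> HIT, frames=[1,2,-,-] (faults so far: 2)
  step 3: ref 1 -> HIT, frames=[1,2,-,-] (faults so far: 2)
  step 4: ref 6 -> FAULT, frames=[1,2,6,-] (faults so far: 3)
  step 5: ref 6 -> HIT, frames=[1,2,6,-] (faults so far: 3)
  step 6: ref 6 -> HIT, frames=[1,2,6,-] (faults so far: 3)
  step 7: ref 6 -> HIT, frames=[1,2,6,-] (faults so far: 3)
  step 8: ref 6 -> HIT, frames=[1,2,6,-] (faults so far: 3)
  step 9: ref 4 -> FAULT, frames=[1,2,6,4] (faults so far: 4)
  step 10: ref 5 -> FAULT, evict 1, frames=[5,2,6,4] (faults so far: 5)
  step 11: ref 6 -> HIT, frames=[5,2,6,4] (faults so far: 5)
  step 12: ref 2 -> HIT, frames=[5,2,6,4] (faults so far: 5)
  step 13: ref 1 -> FAULT, evict 2, frames=[5,1,6,4] (faults so far: 6)
  step 14: ref 4 -> HIT, frames=[5,1,6,4] (faults so far: 6)
  FIFO total faults: 6
--- LRU ---
  step 0: ref 1 -> FAULT, frames=[1,-,-,-] (faults so far: 1)
  step 1: ref 2 -> FAULT, frames=[1,2,-,-] (faults so far: 2)
  step 2: ref 1 -> HIT, frames=[1,2,-,-] (faults so far: 2)
  step 3: ref 1 -> HIT, frames=[1,2,-,-] (faults so far: 2)
  step 4: ref 6 -> FAULT, frames=[1,2,6,-] (faults so far: 3)
  step 5: ref 6 -> HIT, frames=[1,2,6,-] (faults so far: 3)
  step 6: ref 6 -> HIT, frames=[1,2,6,-] (faults so far: 3)
  step 7: ref 6 -> HIT, frames=[1,2,6,-] (faults so far: 3)
  step 8: ref 6 -> HIT, frames=[1,2,6,-] (faults so far: 3)
  step 9: ref 4 -> FAULT, frames=[1,2,6,4] (faults so far: 4)
  step 10: ref 5 -> FAULT, evict 2, frames=[1,5,6,4] (faults so far: 5)
  step 11: ref 6 -> HIT, frames=[1,5,6,4] (faults so far: 5)
  step 12: ref 2 -> FAULT, evict 1, frames=[2,5,6,4] (faults so far: 6)
  step 13: ref 1 -> FAULT, evict 4, frames=[2,5,6,1] (faults so far: 7)
  step 14: ref 4 -> FAULT, evict 5, frames=[2,4,6,1] (faults so far: 8)
  LRU total faults: 8
--- Optimal ---
  step 0: ref 1 -> FAULT, frames=[1,-,-,-] (faults so far: 1)
  step 1: ref 2 -> FAULT, frames=[1,2,-,-] (faults so far: 2)
  step 2: ref 1 -> HIT, frames=[1,2,-,-] (faults so far: 2)
  step 3: ref 1 -> HIT, frames=[1,2,-,-] (faults so far: 2)
  step 4: ref 6 -> FAULT, frames=[1,2,6,-] (faults so far: 3)
  step 5: ref 6 -> HIT, frames=[1,2,6,-] (faults so far: 3)
  step 6: ref 6 -> HIT, frames=[1,2,6,-] (faults so far: 3)
  step 7: ref 6 -> HIT, frames=[1,2,6,-] (faults so far: 3)
  step 8: ref 6 -> HIT, frames=[1,2,6,-] (faults so far: 3)
  step 9: ref 4 -> FAULT, frames=[1,2,6,4] (faults so far: 4)
  step 10: ref 5 -> FAULT, evict 4, frames=[1,2,6,5] (faults so far: 5)
  step 11: ref 6 -> HIT, frames=[1,2,6,5] (faults so far: 5)
  step 12: ref 2 -> HIT, frames=[1,2,6,5] (faults so far: 5)
  step 13: ref 1 -> HIT, frames=[1,2,6,5] (faults so far: 5)
  step 14: ref 4 -> FAULT, evict 1, frames=[4,2,6,5] (faults so far: 6)
  Optimal total faults: 6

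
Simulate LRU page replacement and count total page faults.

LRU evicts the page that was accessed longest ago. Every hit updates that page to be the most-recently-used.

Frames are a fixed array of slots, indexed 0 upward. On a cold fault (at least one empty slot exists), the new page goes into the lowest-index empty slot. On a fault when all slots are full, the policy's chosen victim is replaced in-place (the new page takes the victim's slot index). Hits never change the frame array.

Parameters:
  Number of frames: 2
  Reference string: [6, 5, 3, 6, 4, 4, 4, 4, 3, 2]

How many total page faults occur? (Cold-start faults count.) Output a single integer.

Answer: 7

Derivation:
Step 0: ref 6 → FAULT, frames=[6,-]
Step 1: ref 5 → FAULT, frames=[6,5]
Step 2: ref 3 → FAULT (evict 6), frames=[3,5]
Step 3: ref 6 → FAULT (evict 5), frames=[3,6]
Step 4: ref 4 → FAULT (evict 3), frames=[4,6]
Step 5: ref 4 → HIT, frames=[4,6]
Step 6: ref 4 → HIT, frames=[4,6]
Step 7: ref 4 → HIT, frames=[4,6]
Step 8: ref 3 → FAULT (evict 6), frames=[4,3]
Step 9: ref 2 → FAULT (evict 4), frames=[2,3]
Total faults: 7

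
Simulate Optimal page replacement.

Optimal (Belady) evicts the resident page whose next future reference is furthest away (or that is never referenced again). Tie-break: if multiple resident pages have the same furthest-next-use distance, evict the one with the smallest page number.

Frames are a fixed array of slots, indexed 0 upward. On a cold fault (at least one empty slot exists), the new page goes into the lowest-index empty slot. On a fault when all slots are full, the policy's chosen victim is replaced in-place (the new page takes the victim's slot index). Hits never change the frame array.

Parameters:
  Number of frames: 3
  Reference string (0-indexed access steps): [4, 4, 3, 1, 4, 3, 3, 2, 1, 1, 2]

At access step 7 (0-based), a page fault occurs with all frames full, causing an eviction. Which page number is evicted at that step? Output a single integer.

Answer: 3

Derivation:
Step 0: ref 4 -> FAULT, frames=[4,-,-]
Step 1: ref 4 -> HIT, frames=[4,-,-]
Step 2: ref 3 -> FAULT, frames=[4,3,-]
Step 3: ref 1 -> FAULT, frames=[4,3,1]
Step 4: ref 4 -> HIT, frames=[4,3,1]
Step 5: ref 3 -> HIT, frames=[4,3,1]
Step 6: ref 3 -> HIT, frames=[4,3,1]
Step 7: ref 2 -> FAULT, evict 3, frames=[4,2,1]
At step 7: evicted page 3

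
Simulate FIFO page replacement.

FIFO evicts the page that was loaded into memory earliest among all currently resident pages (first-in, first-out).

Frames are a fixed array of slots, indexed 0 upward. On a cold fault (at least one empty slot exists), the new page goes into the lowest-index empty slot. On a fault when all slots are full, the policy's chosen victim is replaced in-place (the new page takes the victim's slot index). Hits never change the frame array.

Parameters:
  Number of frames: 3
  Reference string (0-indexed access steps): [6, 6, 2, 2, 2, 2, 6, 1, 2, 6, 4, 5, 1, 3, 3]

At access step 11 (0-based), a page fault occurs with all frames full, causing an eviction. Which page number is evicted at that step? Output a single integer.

Step 0: ref 6 -> FAULT, frames=[6,-,-]
Step 1: ref 6 -> HIT, frames=[6,-,-]
Step 2: ref 2 -> FAULT, frames=[6,2,-]
Step 3: ref 2 -> HIT, frames=[6,2,-]
Step 4: ref 2 -> HIT, frames=[6,2,-]
Step 5: ref 2 -> HIT, frames=[6,2,-]
Step 6: ref 6 -> HIT, frames=[6,2,-]
Step 7: ref 1 -> FAULT, frames=[6,2,1]
Step 8: ref 2 -> HIT, frames=[6,2,1]
Step 9: ref 6 -> HIT, frames=[6,2,1]
Step 10: ref 4 -> FAULT, evict 6, frames=[4,2,1]
Step 11: ref 5 -> FAULT, evict 2, frames=[4,5,1]
At step 11: evicted page 2

Answer: 2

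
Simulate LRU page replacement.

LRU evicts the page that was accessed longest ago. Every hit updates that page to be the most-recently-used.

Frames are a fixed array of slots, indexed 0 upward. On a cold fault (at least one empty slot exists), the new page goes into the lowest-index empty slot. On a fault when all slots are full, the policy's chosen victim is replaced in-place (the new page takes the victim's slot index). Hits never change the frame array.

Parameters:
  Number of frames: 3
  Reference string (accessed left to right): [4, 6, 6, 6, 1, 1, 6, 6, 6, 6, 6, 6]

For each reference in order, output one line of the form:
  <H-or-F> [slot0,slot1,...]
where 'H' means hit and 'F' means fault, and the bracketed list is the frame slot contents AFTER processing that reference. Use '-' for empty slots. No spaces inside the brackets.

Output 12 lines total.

F [4,-,-]
F [4,6,-]
H [4,6,-]
H [4,6,-]
F [4,6,1]
H [4,6,1]
H [4,6,1]
H [4,6,1]
H [4,6,1]
H [4,6,1]
H [4,6,1]
H [4,6,1]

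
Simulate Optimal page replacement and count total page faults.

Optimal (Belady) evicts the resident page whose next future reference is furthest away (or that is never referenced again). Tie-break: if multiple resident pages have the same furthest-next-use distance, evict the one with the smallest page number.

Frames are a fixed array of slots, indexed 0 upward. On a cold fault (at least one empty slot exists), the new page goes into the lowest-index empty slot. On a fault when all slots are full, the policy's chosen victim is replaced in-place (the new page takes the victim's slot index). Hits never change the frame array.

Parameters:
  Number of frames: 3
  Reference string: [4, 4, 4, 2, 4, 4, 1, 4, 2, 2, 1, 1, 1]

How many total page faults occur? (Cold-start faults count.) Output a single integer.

Answer: 3

Derivation:
Step 0: ref 4 → FAULT, frames=[4,-,-]
Step 1: ref 4 → HIT, frames=[4,-,-]
Step 2: ref 4 → HIT, frames=[4,-,-]
Step 3: ref 2 → FAULT, frames=[4,2,-]
Step 4: ref 4 → HIT, frames=[4,2,-]
Step 5: ref 4 → HIT, frames=[4,2,-]
Step 6: ref 1 → FAULT, frames=[4,2,1]
Step 7: ref 4 → HIT, frames=[4,2,1]
Step 8: ref 2 → HIT, frames=[4,2,1]
Step 9: ref 2 → HIT, frames=[4,2,1]
Step 10: ref 1 → HIT, frames=[4,2,1]
Step 11: ref 1 → HIT, frames=[4,2,1]
Step 12: ref 1 → HIT, frames=[4,2,1]
Total faults: 3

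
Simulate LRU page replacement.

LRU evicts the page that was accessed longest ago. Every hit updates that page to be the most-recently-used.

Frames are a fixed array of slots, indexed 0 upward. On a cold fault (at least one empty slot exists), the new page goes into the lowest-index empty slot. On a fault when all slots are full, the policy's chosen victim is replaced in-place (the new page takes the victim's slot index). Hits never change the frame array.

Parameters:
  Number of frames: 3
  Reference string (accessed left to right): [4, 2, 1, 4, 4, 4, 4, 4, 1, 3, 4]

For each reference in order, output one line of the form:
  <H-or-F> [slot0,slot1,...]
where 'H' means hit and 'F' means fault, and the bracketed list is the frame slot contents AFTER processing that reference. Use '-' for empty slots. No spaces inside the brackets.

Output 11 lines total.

F [4,-,-]
F [4,2,-]
F [4,2,1]
H [4,2,1]
H [4,2,1]
H [4,2,1]
H [4,2,1]
H [4,2,1]
H [4,2,1]
F [4,3,1]
H [4,3,1]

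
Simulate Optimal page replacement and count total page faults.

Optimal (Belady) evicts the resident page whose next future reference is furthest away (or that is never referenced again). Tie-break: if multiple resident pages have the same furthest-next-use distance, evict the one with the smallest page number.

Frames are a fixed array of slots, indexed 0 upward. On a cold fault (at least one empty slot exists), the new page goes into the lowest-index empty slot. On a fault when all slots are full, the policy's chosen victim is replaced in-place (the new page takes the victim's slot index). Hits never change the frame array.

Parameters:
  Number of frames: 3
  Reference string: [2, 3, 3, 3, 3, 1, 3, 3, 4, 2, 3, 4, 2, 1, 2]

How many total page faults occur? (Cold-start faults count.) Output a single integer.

Answer: 5

Derivation:
Step 0: ref 2 → FAULT, frames=[2,-,-]
Step 1: ref 3 → FAULT, frames=[2,3,-]
Step 2: ref 3 → HIT, frames=[2,3,-]
Step 3: ref 3 → HIT, frames=[2,3,-]
Step 4: ref 3 → HIT, frames=[2,3,-]
Step 5: ref 1 → FAULT, frames=[2,3,1]
Step 6: ref 3 → HIT, frames=[2,3,1]
Step 7: ref 3 → HIT, frames=[2,3,1]
Step 8: ref 4 → FAULT (evict 1), frames=[2,3,4]
Step 9: ref 2 → HIT, frames=[2,3,4]
Step 10: ref 3 → HIT, frames=[2,3,4]
Step 11: ref 4 → HIT, frames=[2,3,4]
Step 12: ref 2 → HIT, frames=[2,3,4]
Step 13: ref 1 → FAULT (evict 3), frames=[2,1,4]
Step 14: ref 2 → HIT, frames=[2,1,4]
Total faults: 5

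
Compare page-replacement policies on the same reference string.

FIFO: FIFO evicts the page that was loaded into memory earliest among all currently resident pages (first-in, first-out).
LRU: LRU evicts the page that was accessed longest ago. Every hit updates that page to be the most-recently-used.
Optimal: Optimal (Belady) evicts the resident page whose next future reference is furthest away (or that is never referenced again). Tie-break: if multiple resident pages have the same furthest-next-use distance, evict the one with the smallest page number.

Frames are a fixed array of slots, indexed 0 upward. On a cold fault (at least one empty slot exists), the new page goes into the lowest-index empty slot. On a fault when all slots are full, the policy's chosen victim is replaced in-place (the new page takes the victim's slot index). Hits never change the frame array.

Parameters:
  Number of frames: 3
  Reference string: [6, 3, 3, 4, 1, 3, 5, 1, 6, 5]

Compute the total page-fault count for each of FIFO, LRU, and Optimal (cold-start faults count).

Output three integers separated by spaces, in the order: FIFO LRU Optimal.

Answer: 6 6 5

Derivation:
--- FIFO ---
  step 0: ref 6 -> FAULT, frames=[6,-,-] (faults so far: 1)
  step 1: ref 3 -> FAULT, frames=[6,3,-] (faults so far: 2)
  step 2: ref 3 -> HIT, frames=[6,3,-] (faults so far: 2)
  step 3: ref 4 -> FAULT, frames=[6,3,4] (faults so far: 3)
  step 4: ref 1 -> FAULT, evict 6, frames=[1,3,4] (faults so far: 4)
  step 5: ref 3 -> HIT, frames=[1,3,4] (faults so far: 4)
  step 6: ref 5 -> FAULT, evict 3, frames=[1,5,4] (faults so far: 5)
  step 7: ref 1 -> HIT, frames=[1,5,4] (faults so far: 5)
  step 8: ref 6 -> FAULT, evict 4, frames=[1,5,6] (faults so far: 6)
  step 9: ref 5 -> HIT, frames=[1,5,6] (faults so far: 6)
  FIFO total faults: 6
--- LRU ---
  step 0: ref 6 -> FAULT, frames=[6,-,-] (faults so far: 1)
  step 1: ref 3 -> FAULT, frames=[6,3,-] (faults so far: 2)
  step 2: ref 3 -> HIT, frames=[6,3,-] (faults so far: 2)
  step 3: ref 4 -> FAULT, frames=[6,3,4] (faults so far: 3)
  step 4: ref 1 -> FAULT, evict 6, frames=[1,3,4] (faults so far: 4)
  step 5: ref 3 -> HIT, frames=[1,3,4] (faults so far: 4)
  step 6: ref 5 -> FAULT, evict 4, frames=[1,3,5] (faults so far: 5)
  step 7: ref 1 -> HIT, frames=[1,3,5] (faults so far: 5)
  step 8: ref 6 -> FAULT, evict 3, frames=[1,6,5] (faults so far: 6)
  step 9: ref 5 -> HIT, frames=[1,6,5] (faults so far: 6)
  LRU total faults: 6
--- Optimal ---
  step 0: ref 6 -> FAULT, frames=[6,-,-] (faults so far: 1)
  step 1: ref 3 -> FAULT, frames=[6,3,-] (faults so far: 2)
  step 2: ref 3 -> HIT, frames=[6,3,-] (faults so far: 2)
  step 3: ref 4 -> FAULT, frames=[6,3,4] (faults so far: 3)
  step 4: ref 1 -> FAULT, evict 4, frames=[6,3,1] (faults so far: 4)
  step 5: ref 3 -> HIT, frames=[6,3,1] (faults so far: 4)
  step 6: ref 5 -> FAULT, evict 3, frames=[6,5,1] (faults so far: 5)
  step 7: ref 1 -> HIT, frames=[6,5,1] (faults so far: 5)
  step 8: ref 6 -> HIT, frames=[6,5,1] (faults so far: 5)
  step 9: ref 5 -> HIT, frames=[6,5,1] (faults so far: 5)
  Optimal total faults: 5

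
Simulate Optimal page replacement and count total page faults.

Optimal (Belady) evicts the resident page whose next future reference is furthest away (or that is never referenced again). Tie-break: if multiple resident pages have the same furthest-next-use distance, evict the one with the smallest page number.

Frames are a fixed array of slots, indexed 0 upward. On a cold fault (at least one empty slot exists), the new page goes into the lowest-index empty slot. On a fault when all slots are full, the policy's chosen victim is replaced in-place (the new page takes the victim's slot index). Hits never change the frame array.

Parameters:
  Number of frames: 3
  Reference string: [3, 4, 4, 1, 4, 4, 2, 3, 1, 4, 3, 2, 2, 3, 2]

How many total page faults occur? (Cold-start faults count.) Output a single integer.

Step 0: ref 3 → FAULT, frames=[3,-,-]
Step 1: ref 4 → FAULT, frames=[3,4,-]
Step 2: ref 4 → HIT, frames=[3,4,-]
Step 3: ref 1 → FAULT, frames=[3,4,1]
Step 4: ref 4 → HIT, frames=[3,4,1]
Step 5: ref 4 → HIT, frames=[3,4,1]
Step 6: ref 2 → FAULT (evict 4), frames=[3,2,1]
Step 7: ref 3 → HIT, frames=[3,2,1]
Step 8: ref 1 → HIT, frames=[3,2,1]
Step 9: ref 4 → FAULT (evict 1), frames=[3,2,4]
Step 10: ref 3 → HIT, frames=[3,2,4]
Step 11: ref 2 → HIT, frames=[3,2,4]
Step 12: ref 2 → HIT, frames=[3,2,4]
Step 13: ref 3 → HIT, frames=[3,2,4]
Step 14: ref 2 → HIT, frames=[3,2,4]
Total faults: 5

Answer: 5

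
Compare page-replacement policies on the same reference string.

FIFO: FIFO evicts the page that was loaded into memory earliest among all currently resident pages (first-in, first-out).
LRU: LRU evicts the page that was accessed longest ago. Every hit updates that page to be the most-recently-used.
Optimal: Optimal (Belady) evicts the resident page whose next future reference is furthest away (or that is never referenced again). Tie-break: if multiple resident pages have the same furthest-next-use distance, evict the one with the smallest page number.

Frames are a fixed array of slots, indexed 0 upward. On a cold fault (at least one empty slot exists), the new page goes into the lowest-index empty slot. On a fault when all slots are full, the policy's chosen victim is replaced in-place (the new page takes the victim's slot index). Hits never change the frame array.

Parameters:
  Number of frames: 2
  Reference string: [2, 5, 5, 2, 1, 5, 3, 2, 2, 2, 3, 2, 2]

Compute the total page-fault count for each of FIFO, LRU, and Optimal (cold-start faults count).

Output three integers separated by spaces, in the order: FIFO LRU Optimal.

Answer: 5 6 5

Derivation:
--- FIFO ---
  step 0: ref 2 -> FAULT, frames=[2,-] (faults so far: 1)
  step 1: ref 5 -> FAULT, frames=[2,5] (faults so far: 2)
  step 2: ref 5 -> HIT, frames=[2,5] (faults so far: 2)
  step 3: ref 2 -> HIT, frames=[2,5] (faults so far: 2)
  step 4: ref 1 -> FAULT, evict 2, frames=[1,5] (faults so far: 3)
  step 5: ref 5 -> HIT, frames=[1,5] (faults so far: 3)
  step 6: ref 3 -> FAULT, evict 5, frames=[1,3] (faults so far: 4)
  step 7: ref 2 -> FAULT, evict 1, frames=[2,3] (faults so far: 5)
  step 8: ref 2 -> HIT, frames=[2,3] (faults so far: 5)
  step 9: ref 2 -> HIT, frames=[2,3] (faults so far: 5)
  step 10: ref 3 -> HIT, frames=[2,3] (faults so far: 5)
  step 11: ref 2 -> HIT, frames=[2,3] (faults so far: 5)
  step 12: ref 2 -> HIT, frames=[2,3] (faults so far: 5)
  FIFO total faults: 5
--- LRU ---
  step 0: ref 2 -> FAULT, frames=[2,-] (faults so far: 1)
  step 1: ref 5 -> FAULT, frames=[2,5] (faults so far: 2)
  step 2: ref 5 -> HIT, frames=[2,5] (faults so far: 2)
  step 3: ref 2 -> HIT, frames=[2,5] (faults so far: 2)
  step 4: ref 1 -> FAULT, evict 5, frames=[2,1] (faults so far: 3)
  step 5: ref 5 -> FAULT, evict 2, frames=[5,1] (faults so far: 4)
  step 6: ref 3 -> FAULT, evict 1, frames=[5,3] (faults so far: 5)
  step 7: ref 2 -> FAULT, evict 5, frames=[2,3] (faults so far: 6)
  step 8: ref 2 -> HIT, frames=[2,3] (faults so far: 6)
  step 9: ref 2 -> HIT, frames=[2,3] (faults so far: 6)
  step 10: ref 3 -> HIT, frames=[2,3] (faults so far: 6)
  step 11: ref 2 -> HIT, frames=[2,3] (faults so far: 6)
  step 12: ref 2 -> HIT, frames=[2,3] (faults so far: 6)
  LRU total faults: 6
--- Optimal ---
  step 0: ref 2 -> FAULT, frames=[2,-] (faults so far: 1)
  step 1: ref 5 -> FAULT, frames=[2,5] (faults so far: 2)
  step 2: ref 5 -> HIT, frames=[2,5] (faults so far: 2)
  step 3: ref 2 -> HIT, frames=[2,5] (faults so far: 2)
  step 4: ref 1 -> FAULT, evict 2, frames=[1,5] (faults so far: 3)
  step 5: ref 5 -> HIT, frames=[1,5] (faults so far: 3)
  step 6: ref 3 -> FAULT, evict 1, frames=[3,5] (faults so far: 4)
  step 7: ref 2 -> FAULT, evict 5, frames=[3,2] (faults so far: 5)
  step 8: ref 2 -> HIT, frames=[3,2] (faults so far: 5)
  step 9: ref 2 -> HIT, frames=[3,2] (faults so far: 5)
  step 10: ref 3 -> HIT, frames=[3,2] (faults so far: 5)
  step 11: ref 2 -> HIT, frames=[3,2] (faults so far: 5)
  step 12: ref 2 -> HIT, frames=[3,2] (faults so far: 5)
  Optimal total faults: 5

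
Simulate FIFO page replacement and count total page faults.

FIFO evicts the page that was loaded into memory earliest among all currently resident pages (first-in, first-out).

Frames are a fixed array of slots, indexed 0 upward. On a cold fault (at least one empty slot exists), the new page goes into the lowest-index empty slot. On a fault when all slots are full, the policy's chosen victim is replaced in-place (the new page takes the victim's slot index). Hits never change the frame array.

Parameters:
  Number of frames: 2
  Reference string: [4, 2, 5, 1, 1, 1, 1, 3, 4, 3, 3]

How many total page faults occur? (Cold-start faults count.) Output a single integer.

Step 0: ref 4 → FAULT, frames=[4,-]
Step 1: ref 2 → FAULT, frames=[4,2]
Step 2: ref 5 → FAULT (evict 4), frames=[5,2]
Step 3: ref 1 → FAULT (evict 2), frames=[5,1]
Step 4: ref 1 → HIT, frames=[5,1]
Step 5: ref 1 → HIT, frames=[5,1]
Step 6: ref 1 → HIT, frames=[5,1]
Step 7: ref 3 → FAULT (evict 5), frames=[3,1]
Step 8: ref 4 → FAULT (evict 1), frames=[3,4]
Step 9: ref 3 → HIT, frames=[3,4]
Step 10: ref 3 → HIT, frames=[3,4]
Total faults: 6

Answer: 6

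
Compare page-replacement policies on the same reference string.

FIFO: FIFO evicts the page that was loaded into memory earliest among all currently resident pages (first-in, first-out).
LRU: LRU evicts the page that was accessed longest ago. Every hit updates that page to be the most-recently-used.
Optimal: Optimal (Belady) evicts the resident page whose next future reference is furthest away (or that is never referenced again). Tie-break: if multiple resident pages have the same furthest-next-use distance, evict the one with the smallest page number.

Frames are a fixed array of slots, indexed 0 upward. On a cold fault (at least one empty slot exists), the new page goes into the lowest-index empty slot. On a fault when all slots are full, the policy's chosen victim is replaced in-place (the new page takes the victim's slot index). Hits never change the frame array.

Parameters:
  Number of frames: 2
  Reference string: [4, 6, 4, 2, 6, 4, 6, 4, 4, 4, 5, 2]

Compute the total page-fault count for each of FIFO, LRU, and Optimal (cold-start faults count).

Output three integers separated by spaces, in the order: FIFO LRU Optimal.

Answer: 7 7 6

Derivation:
--- FIFO ---
  step 0: ref 4 -> FAULT, frames=[4,-] (faults so far: 1)
  step 1: ref 6 -> FAULT, frames=[4,6] (faults so far: 2)
  step 2: ref 4 -> HIT, frames=[4,6] (faults so far: 2)
  step 3: ref 2 -> FAULT, evict 4, frames=[2,6] (faults so far: 3)
  step 4: ref 6 -> HIT, frames=[2,6] (faults so far: 3)
  step 5: ref 4 -> FAULT, evict 6, frames=[2,4] (faults so far: 4)
  step 6: ref 6 -> FAULT, evict 2, frames=[6,4] (faults so far: 5)
  step 7: ref 4 -> HIT, frames=[6,4] (faults so far: 5)
  step 8: ref 4 -> HIT, frames=[6,4] (faults so far: 5)
  step 9: ref 4 -> HIT, frames=[6,4] (faults so far: 5)
  step 10: ref 5 -> FAULT, evict 4, frames=[6,5] (faults so far: 6)
  step 11: ref 2 -> FAULT, evict 6, frames=[2,5] (faults so far: 7)
  FIFO total faults: 7
--- LRU ---
  step 0: ref 4 -> FAULT, frames=[4,-] (faults so far: 1)
  step 1: ref 6 -> FAULT, frames=[4,6] (faults so far: 2)
  step 2: ref 4 -> HIT, frames=[4,6] (faults so far: 2)
  step 3: ref 2 -> FAULT, evict 6, frames=[4,2] (faults so far: 3)
  step 4: ref 6 -> FAULT, evict 4, frames=[6,2] (faults so far: 4)
  step 5: ref 4 -> FAULT, evict 2, frames=[6,4] (faults so far: 5)
  step 6: ref 6 -> HIT, frames=[6,4] (faults so far: 5)
  step 7: ref 4 -> HIT, frames=[6,4] (faults so far: 5)
  step 8: ref 4 -> HIT, frames=[6,4] (faults so far: 5)
  step 9: ref 4 -> HIT, frames=[6,4] (faults so far: 5)
  step 10: ref 5 -> FAULT, evict 6, frames=[5,4] (faults so far: 6)
  step 11: ref 2 -> FAULT, evict 4, frames=[5,2] (faults so far: 7)
  LRU total faults: 7
--- Optimal ---
  step 0: ref 4 -> FAULT, frames=[4,-] (faults so far: 1)
  step 1: ref 6 -> FAULT, frames=[4,6] (faults so far: 2)
  step 2: ref 4 -> HIT, frames=[4,6] (faults so far: 2)
  step 3: ref 2 -> FAULT, evict 4, frames=[2,6] (faults so far: 3)
  step 4: ref 6 -> HIT, frames=[2,6] (faults so far: 3)
  step 5: ref 4 -> FAULT, evict 2, frames=[4,6] (faults so far: 4)
  step 6: ref 6 -> HIT, frames=[4,6] (faults so far: 4)
  step 7: ref 4 -> HIT, frames=[4,6] (faults so far: 4)
  step 8: ref 4 -> HIT, frames=[4,6] (faults so far: 4)
  step 9: ref 4 -> HIT, frames=[4,6] (faults so far: 4)
  step 10: ref 5 -> FAULT, evict 4, frames=[5,6] (faults so far: 5)
  step 11: ref 2 -> FAULT, evict 5, frames=[2,6] (faults so far: 6)
  Optimal total faults: 6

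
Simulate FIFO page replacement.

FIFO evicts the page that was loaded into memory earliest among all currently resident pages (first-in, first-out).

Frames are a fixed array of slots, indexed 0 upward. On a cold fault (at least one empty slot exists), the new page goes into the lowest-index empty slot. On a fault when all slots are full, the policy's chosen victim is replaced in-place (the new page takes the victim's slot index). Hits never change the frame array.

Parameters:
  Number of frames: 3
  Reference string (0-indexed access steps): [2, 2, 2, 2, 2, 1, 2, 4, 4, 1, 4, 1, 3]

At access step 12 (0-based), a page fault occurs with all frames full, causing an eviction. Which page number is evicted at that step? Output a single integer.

Answer: 2

Derivation:
Step 0: ref 2 -> FAULT, frames=[2,-,-]
Step 1: ref 2 -> HIT, frames=[2,-,-]
Step 2: ref 2 -> HIT, frames=[2,-,-]
Step 3: ref 2 -> HIT, frames=[2,-,-]
Step 4: ref 2 -> HIT, frames=[2,-,-]
Step 5: ref 1 -> FAULT, frames=[2,1,-]
Step 6: ref 2 -> HIT, frames=[2,1,-]
Step 7: ref 4 -> FAULT, frames=[2,1,4]
Step 8: ref 4 -> HIT, frames=[2,1,4]
Step 9: ref 1 -> HIT, frames=[2,1,4]
Step 10: ref 4 -> HIT, frames=[2,1,4]
Step 11: ref 1 -> HIT, frames=[2,1,4]
Step 12: ref 3 -> FAULT, evict 2, frames=[3,1,4]
At step 12: evicted page 2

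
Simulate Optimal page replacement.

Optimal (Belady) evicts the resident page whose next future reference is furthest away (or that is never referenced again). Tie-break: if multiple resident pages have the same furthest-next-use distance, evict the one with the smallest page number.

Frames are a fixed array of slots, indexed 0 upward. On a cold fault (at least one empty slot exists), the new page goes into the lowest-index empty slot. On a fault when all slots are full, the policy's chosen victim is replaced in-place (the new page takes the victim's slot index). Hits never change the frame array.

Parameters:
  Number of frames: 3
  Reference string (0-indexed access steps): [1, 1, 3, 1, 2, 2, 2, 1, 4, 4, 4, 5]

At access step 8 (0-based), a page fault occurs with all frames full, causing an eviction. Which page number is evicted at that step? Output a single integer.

Step 0: ref 1 -> FAULT, frames=[1,-,-]
Step 1: ref 1 -> HIT, frames=[1,-,-]
Step 2: ref 3 -> FAULT, frames=[1,3,-]
Step 3: ref 1 -> HIT, frames=[1,3,-]
Step 4: ref 2 -> FAULT, frames=[1,3,2]
Step 5: ref 2 -> HIT, frames=[1,3,2]
Step 6: ref 2 -> HIT, frames=[1,3,2]
Step 7: ref 1 -> HIT, frames=[1,3,2]
Step 8: ref 4 -> FAULT, evict 1, frames=[4,3,2]
At step 8: evicted page 1

Answer: 1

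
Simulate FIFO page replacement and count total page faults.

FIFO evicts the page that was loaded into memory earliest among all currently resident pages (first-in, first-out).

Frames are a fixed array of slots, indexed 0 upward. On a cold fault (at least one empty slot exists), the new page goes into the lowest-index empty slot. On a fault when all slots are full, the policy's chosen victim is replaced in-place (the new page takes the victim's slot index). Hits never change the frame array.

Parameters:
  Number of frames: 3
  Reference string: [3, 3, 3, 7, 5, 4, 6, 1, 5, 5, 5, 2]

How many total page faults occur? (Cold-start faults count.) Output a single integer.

Step 0: ref 3 → FAULT, frames=[3,-,-]
Step 1: ref 3 → HIT, frames=[3,-,-]
Step 2: ref 3 → HIT, frames=[3,-,-]
Step 3: ref 7 → FAULT, frames=[3,7,-]
Step 4: ref 5 → FAULT, frames=[3,7,5]
Step 5: ref 4 → FAULT (evict 3), frames=[4,7,5]
Step 6: ref 6 → FAULT (evict 7), frames=[4,6,5]
Step 7: ref 1 → FAULT (evict 5), frames=[4,6,1]
Step 8: ref 5 → FAULT (evict 4), frames=[5,6,1]
Step 9: ref 5 → HIT, frames=[5,6,1]
Step 10: ref 5 → HIT, frames=[5,6,1]
Step 11: ref 2 → FAULT (evict 6), frames=[5,2,1]
Total faults: 8

Answer: 8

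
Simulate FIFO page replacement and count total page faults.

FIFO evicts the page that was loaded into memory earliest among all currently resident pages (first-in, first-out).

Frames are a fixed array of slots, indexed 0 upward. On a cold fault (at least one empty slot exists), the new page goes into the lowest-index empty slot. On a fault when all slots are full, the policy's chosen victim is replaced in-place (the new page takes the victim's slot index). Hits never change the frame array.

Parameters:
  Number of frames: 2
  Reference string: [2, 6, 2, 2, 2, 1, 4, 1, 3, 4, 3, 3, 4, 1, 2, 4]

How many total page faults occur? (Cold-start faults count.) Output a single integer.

Answer: 8

Derivation:
Step 0: ref 2 → FAULT, frames=[2,-]
Step 1: ref 6 → FAULT, frames=[2,6]
Step 2: ref 2 → HIT, frames=[2,6]
Step 3: ref 2 → HIT, frames=[2,6]
Step 4: ref 2 → HIT, frames=[2,6]
Step 5: ref 1 → FAULT (evict 2), frames=[1,6]
Step 6: ref 4 → FAULT (evict 6), frames=[1,4]
Step 7: ref 1 → HIT, frames=[1,4]
Step 8: ref 3 → FAULT (evict 1), frames=[3,4]
Step 9: ref 4 → HIT, frames=[3,4]
Step 10: ref 3 → HIT, frames=[3,4]
Step 11: ref 3 → HIT, frames=[3,4]
Step 12: ref 4 → HIT, frames=[3,4]
Step 13: ref 1 → FAULT (evict 4), frames=[3,1]
Step 14: ref 2 → FAULT (evict 3), frames=[2,1]
Step 15: ref 4 → FAULT (evict 1), frames=[2,4]
Total faults: 8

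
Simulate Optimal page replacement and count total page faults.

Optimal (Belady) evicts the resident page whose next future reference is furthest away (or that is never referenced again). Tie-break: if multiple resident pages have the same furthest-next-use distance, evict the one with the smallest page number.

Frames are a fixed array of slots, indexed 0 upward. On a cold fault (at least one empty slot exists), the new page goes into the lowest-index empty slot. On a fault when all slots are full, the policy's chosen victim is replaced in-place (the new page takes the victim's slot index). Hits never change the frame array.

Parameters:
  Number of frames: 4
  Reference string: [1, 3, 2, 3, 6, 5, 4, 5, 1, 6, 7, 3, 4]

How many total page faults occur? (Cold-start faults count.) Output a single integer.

Step 0: ref 1 → FAULT, frames=[1,-,-,-]
Step 1: ref 3 → FAULT, frames=[1,3,-,-]
Step 2: ref 2 → FAULT, frames=[1,3,2,-]
Step 3: ref 3 → HIT, frames=[1,3,2,-]
Step 4: ref 6 → FAULT, frames=[1,3,2,6]
Step 5: ref 5 → FAULT (evict 2), frames=[1,3,5,6]
Step 6: ref 4 → FAULT (evict 3), frames=[1,4,5,6]
Step 7: ref 5 → HIT, frames=[1,4,5,6]
Step 8: ref 1 → HIT, frames=[1,4,5,6]
Step 9: ref 6 → HIT, frames=[1,4,5,6]
Step 10: ref 7 → FAULT (evict 1), frames=[7,4,5,6]
Step 11: ref 3 → FAULT (evict 5), frames=[7,4,3,6]
Step 12: ref 4 → HIT, frames=[7,4,3,6]
Total faults: 8

Answer: 8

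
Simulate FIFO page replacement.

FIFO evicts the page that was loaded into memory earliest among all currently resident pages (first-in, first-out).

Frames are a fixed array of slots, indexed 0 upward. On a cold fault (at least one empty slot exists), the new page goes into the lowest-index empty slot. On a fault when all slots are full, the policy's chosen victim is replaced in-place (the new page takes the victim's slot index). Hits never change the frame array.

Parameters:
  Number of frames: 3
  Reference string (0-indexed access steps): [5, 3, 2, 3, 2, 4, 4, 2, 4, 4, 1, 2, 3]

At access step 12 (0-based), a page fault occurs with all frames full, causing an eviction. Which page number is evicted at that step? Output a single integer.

Step 0: ref 5 -> FAULT, frames=[5,-,-]
Step 1: ref 3 -> FAULT, frames=[5,3,-]
Step 2: ref 2 -> FAULT, frames=[5,3,2]
Step 3: ref 3 -> HIT, frames=[5,3,2]
Step 4: ref 2 -> HIT, frames=[5,3,2]
Step 5: ref 4 -> FAULT, evict 5, frames=[4,3,2]
Step 6: ref 4 -> HIT, frames=[4,3,2]
Step 7: ref 2 -> HIT, frames=[4,3,2]
Step 8: ref 4 -> HIT, frames=[4,3,2]
Step 9: ref 4 -> HIT, frames=[4,3,2]
Step 10: ref 1 -> FAULT, evict 3, frames=[4,1,2]
Step 11: ref 2 -> HIT, frames=[4,1,2]
Step 12: ref 3 -> FAULT, evict 2, frames=[4,1,3]
At step 12: evicted page 2

Answer: 2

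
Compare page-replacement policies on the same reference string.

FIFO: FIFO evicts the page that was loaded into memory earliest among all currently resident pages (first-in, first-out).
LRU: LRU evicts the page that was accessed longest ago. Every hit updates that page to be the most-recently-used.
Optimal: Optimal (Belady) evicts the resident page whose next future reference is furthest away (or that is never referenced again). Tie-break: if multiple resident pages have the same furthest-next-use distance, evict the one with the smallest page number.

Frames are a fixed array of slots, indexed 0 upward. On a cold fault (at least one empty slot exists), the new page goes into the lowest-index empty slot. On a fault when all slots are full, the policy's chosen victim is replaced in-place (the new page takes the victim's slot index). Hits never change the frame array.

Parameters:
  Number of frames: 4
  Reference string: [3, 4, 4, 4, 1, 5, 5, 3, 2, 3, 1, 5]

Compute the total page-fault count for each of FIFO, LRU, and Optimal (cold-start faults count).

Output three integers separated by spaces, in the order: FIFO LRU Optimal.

--- FIFO ---
  step 0: ref 3 -> FAULT, frames=[3,-,-,-] (faults so far: 1)
  step 1: ref 4 -> FAULT, frames=[3,4,-,-] (faults so far: 2)
  step 2: ref 4 -> HIT, frames=[3,4,-,-] (faults so far: 2)
  step 3: ref 4 -> HIT, frames=[3,4,-,-] (faults so far: 2)
  step 4: ref 1 -> FAULT, frames=[3,4,1,-] (faults so far: 3)
  step 5: ref 5 -> FAULT, frames=[3,4,1,5] (faults so far: 4)
  step 6: ref 5 -> HIT, frames=[3,4,1,5] (faults so far: 4)
  step 7: ref 3 -> HIT, frames=[3,4,1,5] (faults so far: 4)
  step 8: ref 2 -> FAULT, evict 3, frames=[2,4,1,5] (faults so far: 5)
  step 9: ref 3 -> FAULT, evict 4, frames=[2,3,1,5] (faults so far: 6)
  step 10: ref 1 -> HIT, frames=[2,3,1,5] (faults so far: 6)
  step 11: ref 5 -> HIT, frames=[2,3,1,5] (faults so far: 6)
  FIFO total faults: 6
--- LRU ---
  step 0: ref 3 -> FAULT, frames=[3,-,-,-] (faults so far: 1)
  step 1: ref 4 -> FAULT, frames=[3,4,-,-] (faults so far: 2)
  step 2: ref 4 -> HIT, frames=[3,4,-,-] (faults so far: 2)
  step 3: ref 4 -> HIT, frames=[3,4,-,-] (faults so far: 2)
  step 4: ref 1 -> FAULT, frames=[3,4,1,-] (faults so far: 3)
  step 5: ref 5 -> FAULT, frames=[3,4,1,5] (faults so far: 4)
  step 6: ref 5 -> HIT, frames=[3,4,1,5] (faults so far: 4)
  step 7: ref 3 -> HIT, frames=[3,4,1,5] (faults so far: 4)
  step 8: ref 2 -> FAULT, evict 4, frames=[3,2,1,5] (faults so far: 5)
  step 9: ref 3 -> HIT, frames=[3,2,1,5] (faults so far: 5)
  step 10: ref 1 -> HIT, frames=[3,2,1,5] (faults so far: 5)
  step 11: ref 5 -> HIT, frames=[3,2,1,5] (faults so far: 5)
  LRU total faults: 5
--- Optimal ---
  step 0: ref 3 -> FAULT, frames=[3,-,-,-] (faults so far: 1)
  step 1: ref 4 -> FAULT, frames=[3,4,-,-] (faults so far: 2)
  step 2: ref 4 -> HIT, frames=[3,4,-,-] (faults so far: 2)
  step 3: ref 4 -> HIT, frames=[3,4,-,-] (faults so far: 2)
  step 4: ref 1 -> FAULT, frames=[3,4,1,-] (faults so far: 3)
  step 5: ref 5 -> FAULT, frames=[3,4,1,5] (faults so far: 4)
  step 6: ref 5 -> HIT, frames=[3,4,1,5] (faults so far: 4)
  step 7: ref 3 -> HIT, frames=[3,4,1,5] (faults so far: 4)
  step 8: ref 2 -> FAULT, evict 4, frames=[3,2,1,5] (faults so far: 5)
  step 9: ref 3 -> HIT, frames=[3,2,1,5] (faults so far: 5)
  step 10: ref 1 -> HIT, frames=[3,2,1,5] (faults so far: 5)
  step 11: ref 5 -> HIT, frames=[3,2,1,5] (faults so far: 5)
  Optimal total faults: 5

Answer: 6 5 5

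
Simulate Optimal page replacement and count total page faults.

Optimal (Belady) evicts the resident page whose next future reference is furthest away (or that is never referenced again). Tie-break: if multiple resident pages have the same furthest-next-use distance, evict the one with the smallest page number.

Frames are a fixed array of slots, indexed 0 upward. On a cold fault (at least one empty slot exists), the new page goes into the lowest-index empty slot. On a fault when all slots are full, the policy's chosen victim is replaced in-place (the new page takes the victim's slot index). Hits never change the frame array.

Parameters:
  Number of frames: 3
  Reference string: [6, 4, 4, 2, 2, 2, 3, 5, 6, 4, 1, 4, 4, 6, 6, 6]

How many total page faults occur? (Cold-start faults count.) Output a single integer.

Answer: 6

Derivation:
Step 0: ref 6 → FAULT, frames=[6,-,-]
Step 1: ref 4 → FAULT, frames=[6,4,-]
Step 2: ref 4 → HIT, frames=[6,4,-]
Step 3: ref 2 → FAULT, frames=[6,4,2]
Step 4: ref 2 → HIT, frames=[6,4,2]
Step 5: ref 2 → HIT, frames=[6,4,2]
Step 6: ref 3 → FAULT (evict 2), frames=[6,4,3]
Step 7: ref 5 → FAULT (evict 3), frames=[6,4,5]
Step 8: ref 6 → HIT, frames=[6,4,5]
Step 9: ref 4 → HIT, frames=[6,4,5]
Step 10: ref 1 → FAULT (evict 5), frames=[6,4,1]
Step 11: ref 4 → HIT, frames=[6,4,1]
Step 12: ref 4 → HIT, frames=[6,4,1]
Step 13: ref 6 → HIT, frames=[6,4,1]
Step 14: ref 6 → HIT, frames=[6,4,1]
Step 15: ref 6 → HIT, frames=[6,4,1]
Total faults: 6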